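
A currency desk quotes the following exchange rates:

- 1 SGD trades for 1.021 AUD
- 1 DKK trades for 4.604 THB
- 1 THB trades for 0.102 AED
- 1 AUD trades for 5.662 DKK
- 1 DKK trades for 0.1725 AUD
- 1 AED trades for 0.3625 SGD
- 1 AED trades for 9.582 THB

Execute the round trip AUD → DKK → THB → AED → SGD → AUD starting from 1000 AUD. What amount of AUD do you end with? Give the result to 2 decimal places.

1000 AUD × 5.662 = 5662 DKK
5662 DKK × 4.604 = 26067.848 THB
26067.848 THB × 0.102 = 2658.920496 AED
2658.920496 AED × 0.3625 = 963.8586798 SGD
963.8586798 SGD × 1.021 = 984.0997120758 AUD

984.10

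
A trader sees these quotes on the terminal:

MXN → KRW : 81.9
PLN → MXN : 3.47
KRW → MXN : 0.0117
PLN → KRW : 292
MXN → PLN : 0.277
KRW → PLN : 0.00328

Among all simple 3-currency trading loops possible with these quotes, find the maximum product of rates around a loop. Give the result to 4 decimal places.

KRW→MXN→PLN→KRW: 0.0117 × 0.277 × 292 = 0.94634
KRW→PLN→MXN→KRW: 0.00328 × 3.47 × 81.9 = 0.93215
Maximum is KRW→MXN→PLN→KRW at 0.9463; no arbitrage — every cycle loses value.

0.9463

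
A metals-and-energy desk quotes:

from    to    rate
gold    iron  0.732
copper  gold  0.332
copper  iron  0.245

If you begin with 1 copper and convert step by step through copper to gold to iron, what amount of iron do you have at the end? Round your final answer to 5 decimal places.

0.24302

1 copper × 0.332 = 0.332 gold
0.332 gold × 0.732 = 0.243024 iron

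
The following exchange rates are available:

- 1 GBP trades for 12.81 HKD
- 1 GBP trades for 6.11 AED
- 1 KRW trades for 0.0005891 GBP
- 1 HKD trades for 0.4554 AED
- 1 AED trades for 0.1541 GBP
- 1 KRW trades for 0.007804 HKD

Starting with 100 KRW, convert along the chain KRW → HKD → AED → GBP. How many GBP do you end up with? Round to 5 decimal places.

0.05477

100 KRW × 0.007804 = 0.7804 HKD
0.7804 HKD × 0.4554 = 0.35539416 AED
0.35539416 AED × 0.1541 = 0.054766240056 GBP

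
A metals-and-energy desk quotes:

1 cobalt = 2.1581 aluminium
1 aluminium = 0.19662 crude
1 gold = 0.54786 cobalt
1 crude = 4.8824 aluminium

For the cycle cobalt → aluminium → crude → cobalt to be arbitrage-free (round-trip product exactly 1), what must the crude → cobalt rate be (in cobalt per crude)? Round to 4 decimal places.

2.3567

Known legs of the cycle: 2.1581 × 0.19662 = 0.424325622
For no arbitrage the full-cycle product must be 1, so the missing rate is 1 / 0.424325622 ≈ 2.356681.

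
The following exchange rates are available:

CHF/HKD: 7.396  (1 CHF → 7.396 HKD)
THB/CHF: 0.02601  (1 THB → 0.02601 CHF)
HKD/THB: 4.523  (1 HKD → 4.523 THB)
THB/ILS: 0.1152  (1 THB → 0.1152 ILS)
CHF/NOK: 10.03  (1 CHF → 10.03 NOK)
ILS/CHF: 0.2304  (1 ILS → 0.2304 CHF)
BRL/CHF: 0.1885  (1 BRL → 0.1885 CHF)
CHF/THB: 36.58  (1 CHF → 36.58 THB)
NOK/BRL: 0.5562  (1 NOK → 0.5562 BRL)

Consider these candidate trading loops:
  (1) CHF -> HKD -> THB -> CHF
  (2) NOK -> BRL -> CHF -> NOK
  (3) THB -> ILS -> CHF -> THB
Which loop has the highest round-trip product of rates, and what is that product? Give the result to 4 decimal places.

1.0516

(1) 7.396 × 4.523 × 0.02601 = 0.87009
(2) 0.5562 × 0.1885 × 10.03 = 1.05158
(3) 0.1152 × 0.2304 × 36.58 = 0.97091
Highest is cycle (2) at 1.0516 (>1, arbitrage).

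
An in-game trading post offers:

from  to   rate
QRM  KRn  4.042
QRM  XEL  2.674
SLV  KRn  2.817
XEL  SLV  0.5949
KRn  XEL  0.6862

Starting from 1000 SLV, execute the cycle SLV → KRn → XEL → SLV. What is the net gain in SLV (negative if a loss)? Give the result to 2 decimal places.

149.96

1000 SLV × 2.817 = 2817 KRn
2817 KRn × 0.6862 = 1933.0254 XEL
1933.0254 XEL × 0.5949 = 1149.95681046 SLV
Net change: 1149.95681046 − 1000 = 149.95681046 SLV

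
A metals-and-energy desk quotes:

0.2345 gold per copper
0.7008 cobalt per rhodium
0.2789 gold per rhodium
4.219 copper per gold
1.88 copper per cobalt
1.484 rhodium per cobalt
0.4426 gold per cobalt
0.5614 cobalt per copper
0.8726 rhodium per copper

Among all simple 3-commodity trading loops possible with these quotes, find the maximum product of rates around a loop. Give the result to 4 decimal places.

copper→rhodium→cobalt→copper: 0.8726 × 0.7008 × 1.88 = 1.14965
copper→cobalt→gold→copper: 0.5614 × 0.4426 × 4.219 = 1.04832
copper→rhodium→gold→copper: 0.8726 × 0.2789 × 4.219 = 1.02677
Maximum is copper→rhodium→cobalt→copper at 1.1497; arbitrage exists.

1.1497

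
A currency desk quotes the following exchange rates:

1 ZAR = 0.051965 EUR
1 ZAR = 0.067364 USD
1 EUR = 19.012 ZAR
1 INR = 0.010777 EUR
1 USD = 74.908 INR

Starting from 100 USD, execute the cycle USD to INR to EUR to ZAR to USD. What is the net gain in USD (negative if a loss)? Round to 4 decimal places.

100 USD × 74.908 = 7490.8 INR
7490.8 INR × 0.010777 = 80.7283516 EUR
80.7283516 EUR × 19.012 = 1534.8074206192 ZAR
1534.8074206192 ZAR × 0.067364 = 103.3907670825917888 USD
Net change: 103.3907670825917888 − 100 = 3.3907670825917888 USD

3.3908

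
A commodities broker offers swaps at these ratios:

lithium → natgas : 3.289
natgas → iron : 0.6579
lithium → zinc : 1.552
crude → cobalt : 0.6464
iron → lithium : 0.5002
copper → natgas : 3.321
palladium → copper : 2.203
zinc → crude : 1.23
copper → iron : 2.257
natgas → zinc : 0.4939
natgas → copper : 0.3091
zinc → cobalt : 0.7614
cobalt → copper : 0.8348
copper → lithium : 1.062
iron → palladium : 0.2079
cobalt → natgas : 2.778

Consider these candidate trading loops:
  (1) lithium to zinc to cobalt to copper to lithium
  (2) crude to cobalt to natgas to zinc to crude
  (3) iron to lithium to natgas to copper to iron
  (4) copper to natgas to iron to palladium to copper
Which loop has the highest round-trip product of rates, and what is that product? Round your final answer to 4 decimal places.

(1) 1.552 × 0.7614 × 0.8348 × 1.062 = 1.04764
(2) 0.6464 × 2.778 × 0.4939 × 1.23 = 1.09088
(3) 0.5002 × 3.289 × 0.3091 × 2.257 = 1.14773
(4) 3.321 × 0.6579 × 0.2079 × 2.203 = 1.00069
Highest is cycle (3) at 1.1477 (>1, arbitrage).

1.1477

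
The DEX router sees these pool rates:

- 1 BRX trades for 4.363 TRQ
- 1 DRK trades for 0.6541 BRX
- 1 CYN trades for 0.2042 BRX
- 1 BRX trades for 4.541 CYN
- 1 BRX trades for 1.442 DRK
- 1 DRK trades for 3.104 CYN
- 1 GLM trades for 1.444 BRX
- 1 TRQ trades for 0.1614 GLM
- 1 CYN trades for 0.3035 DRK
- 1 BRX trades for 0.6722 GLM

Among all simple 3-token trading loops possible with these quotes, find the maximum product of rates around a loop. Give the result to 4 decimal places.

1.0168

BRX→TRQ→GLM→BRX: 4.363 × 0.1614 × 1.444 = 1.01685
DRK→CYN→BRX→DRK: 3.104 × 0.2042 × 1.442 = 0.91399
DRK→BRX→CYN→DRK: 0.6541 × 4.541 × 0.3035 = 0.90148
Maximum is BRX→TRQ→GLM→BRX at 1.0168; arbitrage exists.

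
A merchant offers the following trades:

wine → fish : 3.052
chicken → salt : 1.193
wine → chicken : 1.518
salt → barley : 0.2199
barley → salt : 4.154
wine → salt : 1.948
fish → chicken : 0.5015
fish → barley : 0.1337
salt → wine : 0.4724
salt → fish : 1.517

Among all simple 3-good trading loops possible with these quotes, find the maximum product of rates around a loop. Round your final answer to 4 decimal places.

salt→fish→chicken→salt: 1.517 × 0.5015 × 1.193 = 0.90761
salt→wine→chicken→salt: 0.4724 × 1.518 × 1.193 = 0.85550
salt→fish→barley→salt: 1.517 × 0.1337 × 4.154 = 0.84253
Maximum is salt→fish→chicken→salt at 0.9076; no arbitrage — every cycle loses value.

0.9076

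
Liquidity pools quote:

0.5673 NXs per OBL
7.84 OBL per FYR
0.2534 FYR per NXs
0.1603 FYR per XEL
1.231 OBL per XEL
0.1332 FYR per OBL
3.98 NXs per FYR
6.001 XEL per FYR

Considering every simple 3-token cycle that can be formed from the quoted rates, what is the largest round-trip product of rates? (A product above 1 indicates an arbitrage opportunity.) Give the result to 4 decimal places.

1.1270

FYR→OBL→NXs→FYR: 7.84 × 0.5673 × 0.2534 = 1.12703
FYR→XEL→OBL→FYR: 6.001 × 1.231 × 0.1332 = 0.98398
Maximum is FYR→OBL→NXs→FYR at 1.1270; arbitrage exists.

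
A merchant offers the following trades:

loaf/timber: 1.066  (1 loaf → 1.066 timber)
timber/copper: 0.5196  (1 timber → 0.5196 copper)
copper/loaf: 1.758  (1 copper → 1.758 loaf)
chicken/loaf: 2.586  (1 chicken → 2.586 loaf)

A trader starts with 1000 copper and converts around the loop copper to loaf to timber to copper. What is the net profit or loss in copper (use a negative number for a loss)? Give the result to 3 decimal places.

1000 copper × 1.758 = 1758 loaf
1758 loaf × 1.066 = 1874.028 timber
1874.028 timber × 0.5196 = 973.7449488 copper
Net change: 973.7449488 − 1000 = -26.2550512 copper

-26.255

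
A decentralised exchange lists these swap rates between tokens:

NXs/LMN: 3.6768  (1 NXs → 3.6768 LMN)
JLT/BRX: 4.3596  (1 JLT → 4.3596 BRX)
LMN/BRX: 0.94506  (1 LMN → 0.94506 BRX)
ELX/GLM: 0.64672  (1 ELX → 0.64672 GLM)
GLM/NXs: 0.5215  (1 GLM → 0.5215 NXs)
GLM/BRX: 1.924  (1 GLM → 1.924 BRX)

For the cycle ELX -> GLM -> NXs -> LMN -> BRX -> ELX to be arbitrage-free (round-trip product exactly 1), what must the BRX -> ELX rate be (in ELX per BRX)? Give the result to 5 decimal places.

Known legs of the cycle: 0.64672 × 0.5215 × 3.6768 × 0.94506 = 1.17192547110288384
For no arbitrage the full-cycle product must be 1, so the missing rate is 1 / 1.17192547110288384 ≈ 0.8532966.

0.85330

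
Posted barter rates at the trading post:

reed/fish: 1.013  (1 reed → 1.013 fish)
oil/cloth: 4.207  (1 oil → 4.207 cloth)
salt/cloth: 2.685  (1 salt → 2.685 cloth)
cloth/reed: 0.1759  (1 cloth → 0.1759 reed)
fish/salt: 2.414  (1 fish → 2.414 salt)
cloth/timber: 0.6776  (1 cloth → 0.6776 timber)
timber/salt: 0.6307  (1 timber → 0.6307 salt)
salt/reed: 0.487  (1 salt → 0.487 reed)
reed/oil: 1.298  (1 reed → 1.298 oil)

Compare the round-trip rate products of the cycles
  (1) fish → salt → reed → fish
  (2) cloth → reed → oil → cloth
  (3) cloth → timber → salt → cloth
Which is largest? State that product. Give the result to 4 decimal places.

1.1909

(1) 2.414 × 0.487 × 1.013 = 1.19090
(2) 0.1759 × 1.298 × 4.207 = 0.96053
(3) 0.6776 × 0.6307 × 2.685 = 1.14747
Highest is cycle (1) at 1.1909 (>1, arbitrage).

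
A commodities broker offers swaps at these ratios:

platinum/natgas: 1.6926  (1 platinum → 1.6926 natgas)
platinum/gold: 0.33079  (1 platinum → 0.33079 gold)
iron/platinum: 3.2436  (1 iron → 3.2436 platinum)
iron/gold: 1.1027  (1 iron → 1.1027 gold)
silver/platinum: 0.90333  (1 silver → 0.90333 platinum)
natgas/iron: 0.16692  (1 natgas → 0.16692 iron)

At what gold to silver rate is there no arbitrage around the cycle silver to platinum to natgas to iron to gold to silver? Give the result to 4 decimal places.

Known legs of the cycle: 0.90333 × 1.6926 × 0.16692 × 1.1027 = 0.281427492226024872
For no arbitrage the full-cycle product must be 1, so the missing rate is 1 / 0.281427492226024872 ≈ 3.553313.

3.5533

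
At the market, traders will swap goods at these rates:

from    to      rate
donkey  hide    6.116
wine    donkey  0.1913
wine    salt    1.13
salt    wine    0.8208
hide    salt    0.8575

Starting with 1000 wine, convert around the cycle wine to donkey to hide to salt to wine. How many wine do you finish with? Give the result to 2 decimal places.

823.48

1000 wine × 0.1913 = 191.3 donkey
191.3 donkey × 6.116 = 1169.9908 hide
1169.9908 hide × 0.8575 = 1003.267111 salt
1003.267111 salt × 0.8208 = 823.4816447088 wine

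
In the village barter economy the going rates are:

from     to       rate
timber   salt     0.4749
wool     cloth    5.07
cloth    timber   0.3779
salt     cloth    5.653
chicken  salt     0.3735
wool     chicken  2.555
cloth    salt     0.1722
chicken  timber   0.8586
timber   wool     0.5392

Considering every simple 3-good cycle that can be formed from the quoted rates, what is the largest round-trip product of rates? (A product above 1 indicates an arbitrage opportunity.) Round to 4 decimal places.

1.1829

chicken→timber→wool→chicken: 0.8586 × 0.5392 × 2.555 = 1.18286
cloth→timber→wool→cloth: 0.3779 × 0.5392 × 5.07 = 1.03308
cloth→timber→salt→cloth: 0.3779 × 0.4749 × 5.653 = 1.01451
Maximum is chicken→timber→wool→chicken at 1.1829; arbitrage exists.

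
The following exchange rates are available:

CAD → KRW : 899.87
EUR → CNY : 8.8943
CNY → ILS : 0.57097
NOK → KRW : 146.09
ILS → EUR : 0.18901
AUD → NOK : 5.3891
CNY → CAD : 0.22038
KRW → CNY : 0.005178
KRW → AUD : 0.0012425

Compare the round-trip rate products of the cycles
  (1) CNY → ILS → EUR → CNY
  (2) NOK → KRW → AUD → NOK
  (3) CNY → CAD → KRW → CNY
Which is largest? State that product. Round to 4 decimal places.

(1) 0.57097 × 0.18901 × 8.8943 = 0.95986
(2) 146.09 × 0.0012425 × 5.3891 = 0.97821
(3) 0.22038 × 899.87 × 0.005178 = 1.02687
Highest is cycle (3) at 1.0269 (>1, arbitrage).

1.0269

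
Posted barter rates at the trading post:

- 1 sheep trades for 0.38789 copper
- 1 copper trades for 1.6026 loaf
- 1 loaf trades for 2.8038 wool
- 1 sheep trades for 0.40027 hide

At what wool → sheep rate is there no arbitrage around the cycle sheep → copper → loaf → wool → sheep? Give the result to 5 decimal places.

Known legs of the cycle: 0.38789 × 1.6026 × 2.8038 = 1.7429332427532
For no arbitrage the full-cycle product must be 1, so the missing rate is 1 / 1.7429332427532 ≈ 0.5737454.

0.57375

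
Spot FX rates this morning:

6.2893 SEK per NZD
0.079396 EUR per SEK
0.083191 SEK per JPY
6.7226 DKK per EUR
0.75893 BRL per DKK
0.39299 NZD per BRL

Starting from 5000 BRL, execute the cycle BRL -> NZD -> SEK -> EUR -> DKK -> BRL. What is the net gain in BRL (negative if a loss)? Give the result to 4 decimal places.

6.0067

5000 BRL × 0.39299 = 1964.95 NZD
1964.95 NZD × 6.2893 = 12358.160035 SEK
12358.160035 SEK × 0.079396 = 981.18847413886 EUR
981.18847413886 EUR × 6.7226 = 6596.137636245900236 DKK
6596.137636245900236 DKK × 0.75893 = 5006.00673627610106610748 BRL
Net change: 5006.00673627610106610748 − 5000 = 6.00673627610106610748 BRL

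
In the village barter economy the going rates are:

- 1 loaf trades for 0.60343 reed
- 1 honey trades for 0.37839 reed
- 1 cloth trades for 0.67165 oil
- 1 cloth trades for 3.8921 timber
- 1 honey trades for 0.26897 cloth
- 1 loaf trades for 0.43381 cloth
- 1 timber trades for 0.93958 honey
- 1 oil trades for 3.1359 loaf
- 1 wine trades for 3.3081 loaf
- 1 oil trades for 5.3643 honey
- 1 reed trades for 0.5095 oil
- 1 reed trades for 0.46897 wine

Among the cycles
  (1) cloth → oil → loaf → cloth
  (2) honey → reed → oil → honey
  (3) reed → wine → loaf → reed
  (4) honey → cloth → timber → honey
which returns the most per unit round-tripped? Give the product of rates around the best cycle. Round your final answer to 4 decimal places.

(1) 0.67165 × 3.1359 × 0.43381 = 0.91370
(2) 0.37839 × 0.5095 × 5.3643 = 1.03418
(3) 0.46897 × 3.3081 × 0.60343 = 0.93616
(4) 0.26897 × 3.8921 × 0.93958 = 0.98361
Highest is cycle (2) at 1.0342 (>1, arbitrage).

1.0342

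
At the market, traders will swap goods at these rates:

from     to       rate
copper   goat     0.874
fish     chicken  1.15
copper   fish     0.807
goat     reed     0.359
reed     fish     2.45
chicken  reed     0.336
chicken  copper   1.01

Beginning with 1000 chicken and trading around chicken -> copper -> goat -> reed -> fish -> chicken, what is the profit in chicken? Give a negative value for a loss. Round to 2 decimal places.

1000 chicken × 1.01 = 1010 copper
1010 copper × 0.874 = 882.74 goat
882.74 goat × 0.359 = 316.90366 reed
316.90366 reed × 2.45 = 776.413967 fish
776.413967 fish × 1.15 = 892.87606205 chicken
Net change: 892.87606205 − 1000 = -107.12393795 chicken

-107.12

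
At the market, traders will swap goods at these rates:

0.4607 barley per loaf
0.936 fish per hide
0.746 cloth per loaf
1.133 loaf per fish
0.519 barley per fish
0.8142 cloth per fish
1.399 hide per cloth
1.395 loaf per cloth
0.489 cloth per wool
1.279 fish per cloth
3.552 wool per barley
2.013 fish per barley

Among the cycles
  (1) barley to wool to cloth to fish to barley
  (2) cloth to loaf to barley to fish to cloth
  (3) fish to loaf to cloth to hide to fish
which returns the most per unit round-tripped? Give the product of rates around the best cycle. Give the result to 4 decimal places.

1.1530

(1) 3.552 × 0.489 × 1.279 × 0.519 = 1.15297
(2) 1.395 × 0.4607 × 2.013 × 0.8142 = 1.05334
(3) 1.133 × 0.746 × 1.399 × 0.936 = 1.10678
Highest is cycle (1) at 1.1530 (>1, arbitrage).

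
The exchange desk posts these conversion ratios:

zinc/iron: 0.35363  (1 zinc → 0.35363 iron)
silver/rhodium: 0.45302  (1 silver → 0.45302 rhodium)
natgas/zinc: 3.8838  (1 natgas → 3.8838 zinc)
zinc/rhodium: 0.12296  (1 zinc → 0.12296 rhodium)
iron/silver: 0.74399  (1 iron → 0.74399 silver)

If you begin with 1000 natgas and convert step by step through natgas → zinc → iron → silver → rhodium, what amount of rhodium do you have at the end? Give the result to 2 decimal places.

1000 natgas × 3.8838 = 3883.8 zinc
3883.8 zinc × 0.35363 = 1373.428194 iron
1373.428194 iron × 0.74399 = 1021.81684205406 silver
1021.81684205406 silver × 0.45302 = 462.9034657873302612 rhodium

462.90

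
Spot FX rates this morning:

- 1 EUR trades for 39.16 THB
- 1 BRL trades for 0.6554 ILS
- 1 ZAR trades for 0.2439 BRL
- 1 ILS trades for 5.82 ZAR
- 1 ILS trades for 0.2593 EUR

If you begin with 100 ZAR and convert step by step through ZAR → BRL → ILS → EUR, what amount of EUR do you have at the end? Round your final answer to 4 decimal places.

100 ZAR × 0.2439 = 24.39 BRL
24.39 BRL × 0.6554 = 15.985206 ILS
15.985206 ILS × 0.2593 = 4.1449639158 EUR

4.1450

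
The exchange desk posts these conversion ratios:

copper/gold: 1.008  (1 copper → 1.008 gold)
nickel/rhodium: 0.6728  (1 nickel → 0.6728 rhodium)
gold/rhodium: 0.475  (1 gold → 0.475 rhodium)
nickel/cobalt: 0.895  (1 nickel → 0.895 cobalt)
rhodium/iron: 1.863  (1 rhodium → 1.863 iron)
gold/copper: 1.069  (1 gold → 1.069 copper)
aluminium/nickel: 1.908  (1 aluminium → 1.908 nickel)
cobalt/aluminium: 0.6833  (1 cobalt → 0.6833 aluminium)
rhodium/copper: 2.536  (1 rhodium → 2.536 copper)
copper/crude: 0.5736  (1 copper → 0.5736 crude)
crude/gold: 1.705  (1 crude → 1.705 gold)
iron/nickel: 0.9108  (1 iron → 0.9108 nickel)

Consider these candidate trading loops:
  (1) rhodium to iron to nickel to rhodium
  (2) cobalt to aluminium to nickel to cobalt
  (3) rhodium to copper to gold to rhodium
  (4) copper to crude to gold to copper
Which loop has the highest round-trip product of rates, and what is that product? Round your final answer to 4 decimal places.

1.2142

(1) 1.863 × 0.9108 × 0.6728 = 1.14162
(2) 0.6833 × 1.908 × 0.895 = 1.16684
(3) 2.536 × 1.008 × 0.475 = 1.21424
(4) 0.5736 × 1.705 × 1.069 = 1.04547
Highest is cycle (3) at 1.2142 (>1, arbitrage).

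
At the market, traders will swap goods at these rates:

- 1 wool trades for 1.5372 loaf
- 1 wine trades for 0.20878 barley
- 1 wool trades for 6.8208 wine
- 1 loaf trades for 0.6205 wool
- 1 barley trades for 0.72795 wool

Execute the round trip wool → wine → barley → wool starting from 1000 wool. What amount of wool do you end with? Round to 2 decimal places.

1000 wool × 6.8208 = 6820.8 wine
6820.8 wine × 0.20878 = 1424.046624 barley
1424.046624 barley × 0.72795 = 1036.6347399408 wool

1036.63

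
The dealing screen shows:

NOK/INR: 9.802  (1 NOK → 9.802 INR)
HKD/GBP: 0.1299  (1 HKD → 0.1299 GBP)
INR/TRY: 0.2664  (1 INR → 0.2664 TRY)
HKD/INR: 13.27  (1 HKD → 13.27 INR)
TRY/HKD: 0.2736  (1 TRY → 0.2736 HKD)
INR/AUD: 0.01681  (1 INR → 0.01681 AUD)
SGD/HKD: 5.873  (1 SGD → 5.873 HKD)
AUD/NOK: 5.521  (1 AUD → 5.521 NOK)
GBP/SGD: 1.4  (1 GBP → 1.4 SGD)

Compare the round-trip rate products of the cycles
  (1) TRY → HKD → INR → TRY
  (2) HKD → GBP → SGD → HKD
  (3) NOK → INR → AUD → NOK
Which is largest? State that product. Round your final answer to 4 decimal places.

1.0681

(1) 0.2736 × 13.27 × 0.2664 = 0.96721
(2) 0.1299 × 1.4 × 5.873 = 1.06806
(3) 9.802 × 0.01681 × 5.521 = 0.90970
Highest is cycle (2) at 1.0681 (>1, arbitrage).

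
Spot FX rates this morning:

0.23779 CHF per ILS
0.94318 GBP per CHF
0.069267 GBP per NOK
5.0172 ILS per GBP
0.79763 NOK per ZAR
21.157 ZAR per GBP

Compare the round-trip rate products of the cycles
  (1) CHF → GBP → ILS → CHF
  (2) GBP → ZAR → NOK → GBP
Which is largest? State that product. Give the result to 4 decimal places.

(1) 0.94318 × 5.0172 × 0.23779 = 1.12525
(2) 21.157 × 0.79763 × 0.069267 = 1.16891
Highest is cycle (2) at 1.1689 (>1, arbitrage).

1.1689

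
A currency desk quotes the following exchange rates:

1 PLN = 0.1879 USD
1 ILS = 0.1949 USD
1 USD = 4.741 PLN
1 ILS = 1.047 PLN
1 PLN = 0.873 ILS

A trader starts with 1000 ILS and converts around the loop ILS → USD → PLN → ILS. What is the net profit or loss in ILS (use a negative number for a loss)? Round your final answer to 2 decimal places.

1000 ILS × 0.1949 = 194.9 USD
194.9 USD × 4.741 = 924.0209 PLN
924.0209 PLN × 0.873 = 806.6702457 ILS
Net change: 806.6702457 − 1000 = -193.3297543 ILS

-193.33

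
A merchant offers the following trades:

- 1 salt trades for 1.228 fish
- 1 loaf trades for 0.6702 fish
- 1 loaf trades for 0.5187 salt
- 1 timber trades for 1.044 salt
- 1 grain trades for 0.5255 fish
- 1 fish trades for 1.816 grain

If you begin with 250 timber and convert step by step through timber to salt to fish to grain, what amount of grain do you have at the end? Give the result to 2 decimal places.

582.04

250 timber × 1.044 = 261 salt
261 salt × 1.228 = 320.508 fish
320.508 fish × 1.816 = 582.042528 grain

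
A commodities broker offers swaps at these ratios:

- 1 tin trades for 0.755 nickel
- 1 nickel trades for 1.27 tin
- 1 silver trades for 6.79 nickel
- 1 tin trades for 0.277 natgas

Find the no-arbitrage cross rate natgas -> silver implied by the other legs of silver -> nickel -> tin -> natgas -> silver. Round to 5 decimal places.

0.41865

Known legs of the cycle: 6.79 × 1.27 × 0.277 = 2.3886541
For no arbitrage the full-cycle product must be 1, so the missing rate is 1 / 2.3886541 ≈ 0.4186458.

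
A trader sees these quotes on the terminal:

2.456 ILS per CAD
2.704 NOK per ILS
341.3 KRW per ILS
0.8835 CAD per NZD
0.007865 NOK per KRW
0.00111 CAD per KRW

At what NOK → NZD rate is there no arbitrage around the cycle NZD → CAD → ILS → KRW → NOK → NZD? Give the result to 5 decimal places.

0.17168

Known legs of the cycle: 0.8835 × 2.456 × 341.3 × 0.007865 = 5.824651308762
For no arbitrage the full-cycle product must be 1, so the missing rate is 1 / 5.824651308762 ≈ 0.1716841.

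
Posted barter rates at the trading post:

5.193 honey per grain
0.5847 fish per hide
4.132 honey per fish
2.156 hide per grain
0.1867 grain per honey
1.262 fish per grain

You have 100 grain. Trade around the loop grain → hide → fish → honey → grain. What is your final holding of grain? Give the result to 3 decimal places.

100 grain × 2.156 = 215.6 hide
215.6 hide × 0.5847 = 126.06132 fish
126.06132 fish × 4.132 = 520.88537424 honey
520.88537424 honey × 0.1867 = 97.249299370608 grain

97.249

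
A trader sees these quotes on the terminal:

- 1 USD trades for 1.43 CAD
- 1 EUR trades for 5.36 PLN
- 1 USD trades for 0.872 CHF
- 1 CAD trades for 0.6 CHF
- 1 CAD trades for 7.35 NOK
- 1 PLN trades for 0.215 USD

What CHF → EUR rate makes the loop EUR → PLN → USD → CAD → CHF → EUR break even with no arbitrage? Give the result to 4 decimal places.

Known legs of the cycle: 5.36 × 0.215 × 1.43 × 0.6 = 0.9887592
For no arbitrage the full-cycle product must be 1, so the missing rate is 1 / 0.9887592 ≈ 1.011369.

1.0114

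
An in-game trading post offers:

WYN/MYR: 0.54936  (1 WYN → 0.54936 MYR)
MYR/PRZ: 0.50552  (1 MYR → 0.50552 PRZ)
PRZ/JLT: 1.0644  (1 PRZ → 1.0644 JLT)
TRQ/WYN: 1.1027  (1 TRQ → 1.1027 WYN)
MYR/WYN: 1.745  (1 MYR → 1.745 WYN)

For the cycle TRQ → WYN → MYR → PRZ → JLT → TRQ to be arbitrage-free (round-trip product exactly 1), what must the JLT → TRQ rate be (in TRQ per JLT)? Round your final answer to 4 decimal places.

Known legs of the cycle: 1.1027 × 0.54936 × 0.50552 × 1.0644 = 0.325954977401684736
For no arbitrage the full-cycle product must be 1, so the missing rate is 1 / 0.325954977401684736 ≈ 3.067908.

3.0679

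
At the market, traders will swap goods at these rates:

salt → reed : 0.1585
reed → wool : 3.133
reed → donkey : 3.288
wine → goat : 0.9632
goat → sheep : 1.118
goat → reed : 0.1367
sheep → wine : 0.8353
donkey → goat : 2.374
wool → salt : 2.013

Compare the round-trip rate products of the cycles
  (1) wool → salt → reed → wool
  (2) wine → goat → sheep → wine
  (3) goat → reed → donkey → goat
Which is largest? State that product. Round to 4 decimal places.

(1) 2.013 × 0.1585 × 3.133 = 0.99962
(2) 0.9632 × 1.118 × 0.8353 = 0.89950
(3) 0.1367 × 3.288 × 2.374 = 1.06704
Highest is cycle (3) at 1.0670 (>1, arbitrage).

1.0670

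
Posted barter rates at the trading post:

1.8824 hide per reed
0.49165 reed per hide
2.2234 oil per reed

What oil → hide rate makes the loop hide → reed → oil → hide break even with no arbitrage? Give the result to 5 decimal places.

Known legs of the cycle: 0.49165 × 2.2234 = 1.09313461
For no arbitrage the full-cycle product must be 1, so the missing rate is 1 / 1.09313461 ≈ 0.9148004.

0.91480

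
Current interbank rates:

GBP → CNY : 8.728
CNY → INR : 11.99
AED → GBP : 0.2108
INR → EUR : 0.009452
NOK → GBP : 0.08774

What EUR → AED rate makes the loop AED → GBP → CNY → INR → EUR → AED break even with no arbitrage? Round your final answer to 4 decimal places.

Known legs of the cycle: 0.2108 × 8.728 × 11.99 × 0.009452 = 0.208510649063552
For no arbitrage the full-cycle product must be 1, so the missing rate is 1 / 0.208510649063552 ≈ 4.795918.

4.7959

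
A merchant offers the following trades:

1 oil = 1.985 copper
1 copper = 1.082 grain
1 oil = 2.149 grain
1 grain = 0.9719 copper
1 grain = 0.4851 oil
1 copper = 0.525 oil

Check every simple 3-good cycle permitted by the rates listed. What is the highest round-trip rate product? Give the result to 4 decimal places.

1.0965

grain→copper→oil→grain: 0.9719 × 0.525 × 2.149 = 1.09652
grain→oil→copper→grain: 0.4851 × 1.985 × 1.082 = 1.04188
Maximum is grain→copper→oil→grain at 1.0965; arbitrage exists.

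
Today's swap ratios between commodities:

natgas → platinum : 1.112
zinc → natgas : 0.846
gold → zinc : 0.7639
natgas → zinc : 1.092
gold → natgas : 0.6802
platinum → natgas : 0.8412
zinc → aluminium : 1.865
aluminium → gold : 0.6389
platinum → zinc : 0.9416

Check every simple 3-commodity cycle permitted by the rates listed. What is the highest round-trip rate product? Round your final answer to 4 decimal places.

0.9102

aluminium→gold→zinc→aluminium: 0.6389 × 0.7639 × 1.865 = 0.91022
zinc→natgas→platinum→zinc: 0.846 × 1.112 × 0.9416 = 0.88581
Maximum is aluminium→gold→zinc→aluminium at 0.9102; no arbitrage — every cycle loses value.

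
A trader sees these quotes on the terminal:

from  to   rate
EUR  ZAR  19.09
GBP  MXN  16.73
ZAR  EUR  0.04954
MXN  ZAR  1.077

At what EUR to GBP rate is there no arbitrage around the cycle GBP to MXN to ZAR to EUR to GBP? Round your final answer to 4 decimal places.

1.1203

Known legs of the cycle: 16.73 × 1.077 × 0.04954 = 0.8926221234
For no arbitrage the full-cycle product must be 1, so the missing rate is 1 / 0.8926221234 ≈ 1.120295.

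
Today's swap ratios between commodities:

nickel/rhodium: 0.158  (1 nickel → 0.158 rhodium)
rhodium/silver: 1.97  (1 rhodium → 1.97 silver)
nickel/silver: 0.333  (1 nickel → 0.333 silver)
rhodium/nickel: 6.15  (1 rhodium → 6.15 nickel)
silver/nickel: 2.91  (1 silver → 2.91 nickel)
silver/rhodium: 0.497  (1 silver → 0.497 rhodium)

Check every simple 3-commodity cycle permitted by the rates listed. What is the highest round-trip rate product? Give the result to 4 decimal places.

1.0178

silver→rhodium→nickel→silver: 0.497 × 6.15 × 0.333 = 1.01783
silver→nickel→rhodium→silver: 2.91 × 0.158 × 1.97 = 0.90577
Maximum is silver→rhodium→nickel→silver at 1.0178; arbitrage exists.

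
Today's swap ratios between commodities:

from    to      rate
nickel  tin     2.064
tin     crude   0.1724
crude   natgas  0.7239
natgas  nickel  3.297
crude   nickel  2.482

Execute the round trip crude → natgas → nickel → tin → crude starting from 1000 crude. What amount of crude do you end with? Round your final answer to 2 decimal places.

849.27

1000 crude × 0.7239 = 723.9 natgas
723.9 natgas × 3.297 = 2386.6983 nickel
2386.6983 nickel × 2.064 = 4926.1452912 tin
4926.1452912 tin × 0.1724 = 849.26744820288 crude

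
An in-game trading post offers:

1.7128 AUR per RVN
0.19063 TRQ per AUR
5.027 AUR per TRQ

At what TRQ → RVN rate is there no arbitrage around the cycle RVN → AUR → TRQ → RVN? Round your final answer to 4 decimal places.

3.0627

Known legs of the cycle: 1.7128 × 0.19063 = 0.326511064
For no arbitrage the full-cycle product must be 1, so the missing rate is 1 / 0.326511064 ≈ 3.062683.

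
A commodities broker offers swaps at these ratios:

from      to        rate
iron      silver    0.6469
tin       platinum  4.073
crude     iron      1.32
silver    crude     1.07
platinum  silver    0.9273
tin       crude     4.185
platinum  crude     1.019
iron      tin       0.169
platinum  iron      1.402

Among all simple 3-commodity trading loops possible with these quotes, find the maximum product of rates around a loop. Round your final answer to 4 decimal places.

tin→platinum→iron→tin: 4.073 × 1.402 × 0.169 = 0.96505
crude→iron→tin→crude: 1.32 × 0.169 × 4.185 = 0.93359
crude→iron→silver→crude: 1.32 × 0.6469 × 1.07 = 0.91368
Maximum is tin→platinum→iron→tin at 0.9650; no arbitrage — every cycle loses value.

0.9650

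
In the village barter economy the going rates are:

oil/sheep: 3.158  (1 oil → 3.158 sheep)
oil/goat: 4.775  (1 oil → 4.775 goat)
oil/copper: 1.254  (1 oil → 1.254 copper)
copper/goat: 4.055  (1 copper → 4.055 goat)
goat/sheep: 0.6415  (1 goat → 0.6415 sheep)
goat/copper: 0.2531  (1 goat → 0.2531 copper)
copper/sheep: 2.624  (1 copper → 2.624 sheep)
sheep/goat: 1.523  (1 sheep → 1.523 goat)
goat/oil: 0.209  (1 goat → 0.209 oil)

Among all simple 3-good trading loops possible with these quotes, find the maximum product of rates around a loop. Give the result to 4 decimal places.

1.0628

copper→goat→oil→copper: 4.055 × 0.209 × 1.254 = 1.06276
sheep→goat→copper→sheep: 1.523 × 0.2531 × 2.624 = 1.01148
sheep→goat→oil→sheep: 1.523 × 0.209 × 3.158 = 1.00521
Maximum is copper→goat→oil→copper at 1.0628; arbitrage exists.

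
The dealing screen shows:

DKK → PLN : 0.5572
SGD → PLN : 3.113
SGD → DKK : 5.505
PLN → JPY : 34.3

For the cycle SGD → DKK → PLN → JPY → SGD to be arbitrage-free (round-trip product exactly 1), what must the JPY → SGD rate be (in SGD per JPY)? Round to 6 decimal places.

0.009505

Known legs of the cycle: 5.505 × 0.5572 × 34.3 = 105.2113398
For no arbitrage the full-cycle product must be 1, so the missing rate is 1 / 105.2113398 ≈ 0.00950468.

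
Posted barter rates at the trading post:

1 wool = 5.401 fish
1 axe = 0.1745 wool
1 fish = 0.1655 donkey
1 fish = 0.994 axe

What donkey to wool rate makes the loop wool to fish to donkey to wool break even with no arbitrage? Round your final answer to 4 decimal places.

Known legs of the cycle: 5.401 × 0.1655 = 0.8938655
For no arbitrage the full-cycle product must be 1, so the missing rate is 1 / 0.8938655 ≈ 1.118737.

1.1187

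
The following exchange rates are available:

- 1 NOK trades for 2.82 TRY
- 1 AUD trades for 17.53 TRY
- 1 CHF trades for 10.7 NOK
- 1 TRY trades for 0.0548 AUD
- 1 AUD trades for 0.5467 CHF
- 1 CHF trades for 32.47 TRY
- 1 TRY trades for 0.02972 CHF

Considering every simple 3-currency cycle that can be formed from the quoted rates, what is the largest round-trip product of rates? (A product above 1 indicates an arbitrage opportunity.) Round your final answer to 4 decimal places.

AUD→CHF→TRY→AUD: 0.5467 × 32.47 × 0.0548 = 0.97277
NOK→TRY→CHF→NOK: 2.82 × 0.02972 × 10.7 = 0.89677
Maximum is AUD→CHF→TRY→AUD at 0.9728; no arbitrage — every cycle loses value.

0.9728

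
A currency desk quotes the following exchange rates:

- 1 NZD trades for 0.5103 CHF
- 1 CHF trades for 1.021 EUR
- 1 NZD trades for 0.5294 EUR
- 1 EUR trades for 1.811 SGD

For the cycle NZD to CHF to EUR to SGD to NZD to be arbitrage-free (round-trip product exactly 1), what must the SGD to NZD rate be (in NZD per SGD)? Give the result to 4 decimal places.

Known legs of the cycle: 0.5103 × 1.021 × 1.811 = 0.9435605193
For no arbitrage the full-cycle product must be 1, so the missing rate is 1 / 0.9435605193 ≈ 1.059815.

1.0598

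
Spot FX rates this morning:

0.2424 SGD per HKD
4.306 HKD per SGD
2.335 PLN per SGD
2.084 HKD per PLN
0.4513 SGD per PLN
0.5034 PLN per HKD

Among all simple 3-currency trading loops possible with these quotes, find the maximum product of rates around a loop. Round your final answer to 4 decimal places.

1.1796

PLN→HKD→SGD→PLN: 2.084 × 0.2424 × 2.335 = 1.17955
PLN→SGD→HKD→PLN: 0.4513 × 4.306 × 0.5034 = 0.97826
Maximum is PLN→HKD→SGD→PLN at 1.1796; arbitrage exists.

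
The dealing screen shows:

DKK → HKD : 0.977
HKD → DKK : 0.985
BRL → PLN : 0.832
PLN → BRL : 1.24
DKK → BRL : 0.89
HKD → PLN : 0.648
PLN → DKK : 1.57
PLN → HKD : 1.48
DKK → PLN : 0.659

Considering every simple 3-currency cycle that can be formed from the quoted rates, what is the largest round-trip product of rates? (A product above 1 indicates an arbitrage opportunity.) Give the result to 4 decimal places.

1.1626

PLN→DKK→BRL→PLN: 1.57 × 0.89 × 0.832 = 1.16255
HKD→PLN→DKK→HKD: 0.648 × 1.57 × 0.977 = 0.99396
HKD→DKK→PLN→HKD: 0.985 × 0.659 × 1.48 = 0.96069
Maximum is PLN→DKK→BRL→PLN at 1.1626; arbitrage exists.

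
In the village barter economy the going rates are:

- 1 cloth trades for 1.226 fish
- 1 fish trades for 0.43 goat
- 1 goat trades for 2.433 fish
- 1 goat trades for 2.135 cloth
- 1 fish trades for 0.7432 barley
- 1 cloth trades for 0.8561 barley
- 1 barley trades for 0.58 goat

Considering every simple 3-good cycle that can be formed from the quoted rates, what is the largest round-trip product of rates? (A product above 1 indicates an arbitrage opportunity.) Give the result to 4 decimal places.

cloth→fish→goat→cloth: 1.226 × 0.43 × 2.135 = 1.12553
barley→goat→cloth→barley: 0.58 × 2.135 × 0.8561 = 1.06011
barley→goat→fish→barley: 0.58 × 2.433 × 0.7432 = 1.04876
Maximum is cloth→fish→goat→cloth at 1.1255; arbitrage exists.

1.1255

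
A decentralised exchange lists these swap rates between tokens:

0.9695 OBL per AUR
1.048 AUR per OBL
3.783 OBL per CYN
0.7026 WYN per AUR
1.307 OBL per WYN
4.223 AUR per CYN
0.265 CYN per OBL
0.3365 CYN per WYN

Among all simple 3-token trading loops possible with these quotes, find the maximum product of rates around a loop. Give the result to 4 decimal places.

CYN→AUR→OBL→CYN: 4.223 × 0.9695 × 0.265 = 1.08496
CYN→AUR→WYN→CYN: 4.223 × 0.7026 × 0.3365 = 0.99842
OBL→AUR→WYN→OBL: 1.048 × 0.7026 × 1.307 = 0.96238
Maximum is CYN→AUR→OBL→CYN at 1.0850; arbitrage exists.

1.0850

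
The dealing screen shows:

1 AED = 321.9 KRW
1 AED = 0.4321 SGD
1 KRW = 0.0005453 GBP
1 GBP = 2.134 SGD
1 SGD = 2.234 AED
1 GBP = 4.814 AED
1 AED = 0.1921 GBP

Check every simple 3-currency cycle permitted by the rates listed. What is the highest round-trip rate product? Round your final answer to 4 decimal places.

GBP→SGD→AED→GBP: 2.134 × 2.234 × 0.1921 = 0.91581
GBP→AED→KRW→GBP: 4.814 × 321.9 × 0.0005453 = 0.84501
Maximum is GBP→SGD→AED→GBP at 0.9158; no arbitrage — every cycle loses value.

0.9158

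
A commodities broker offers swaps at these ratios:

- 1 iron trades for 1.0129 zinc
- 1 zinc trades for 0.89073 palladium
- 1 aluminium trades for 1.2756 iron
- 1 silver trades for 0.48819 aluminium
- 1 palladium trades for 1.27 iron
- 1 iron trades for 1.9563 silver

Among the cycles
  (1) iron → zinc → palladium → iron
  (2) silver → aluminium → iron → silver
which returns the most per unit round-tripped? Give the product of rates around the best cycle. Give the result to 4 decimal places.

(1) 1.0129 × 0.89073 × 1.27 = 1.14582
(2) 0.48819 × 1.2756 × 1.9563 = 1.21826
Highest is cycle (2) at 1.2183 (>1, arbitrage).

1.2183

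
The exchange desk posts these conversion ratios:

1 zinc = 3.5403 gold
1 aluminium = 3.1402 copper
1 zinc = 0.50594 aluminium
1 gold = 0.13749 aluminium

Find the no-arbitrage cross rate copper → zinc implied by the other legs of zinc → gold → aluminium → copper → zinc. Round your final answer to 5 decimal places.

Known legs of the cycle: 3.5403 × 0.13749 × 3.1402 = 1.5285107107494
For no arbitrage the full-cycle product must be 1, so the missing rate is 1 / 1.5285107107494 ≈ 0.6542316.

0.65423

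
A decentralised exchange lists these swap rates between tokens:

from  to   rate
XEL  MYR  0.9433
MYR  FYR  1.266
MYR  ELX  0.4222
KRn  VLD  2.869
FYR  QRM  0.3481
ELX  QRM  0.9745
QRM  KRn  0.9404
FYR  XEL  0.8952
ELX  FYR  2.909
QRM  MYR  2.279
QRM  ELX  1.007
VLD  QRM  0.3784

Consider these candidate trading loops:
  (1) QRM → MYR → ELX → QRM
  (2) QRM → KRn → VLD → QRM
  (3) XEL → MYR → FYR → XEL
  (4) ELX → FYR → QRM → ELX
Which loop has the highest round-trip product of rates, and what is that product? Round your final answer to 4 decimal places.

(1) 2.279 × 0.4222 × 0.9745 = 0.93766
(2) 0.9404 × 2.869 × 0.3784 = 1.02093
(3) 0.9433 × 1.266 × 0.8952 = 1.06906
(4) 2.909 × 0.3481 × 1.007 = 1.01971
Highest is cycle (3) at 1.0691 (>1, arbitrage).

1.0691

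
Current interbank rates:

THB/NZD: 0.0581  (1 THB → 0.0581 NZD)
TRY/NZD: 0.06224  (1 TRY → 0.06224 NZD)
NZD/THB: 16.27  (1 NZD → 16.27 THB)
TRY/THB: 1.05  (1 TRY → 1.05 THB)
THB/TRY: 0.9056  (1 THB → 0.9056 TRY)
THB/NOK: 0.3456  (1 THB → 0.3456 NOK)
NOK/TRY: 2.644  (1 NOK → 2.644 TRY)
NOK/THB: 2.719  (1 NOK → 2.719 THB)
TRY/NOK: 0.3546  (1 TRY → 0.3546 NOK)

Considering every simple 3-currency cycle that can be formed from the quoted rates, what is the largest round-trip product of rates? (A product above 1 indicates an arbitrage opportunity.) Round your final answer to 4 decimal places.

0.9595

TRY→THB→NOK→TRY: 1.05 × 0.3456 × 2.644 = 0.95945
NZD→THB→TRY→NZD: 16.27 × 0.9056 × 0.06224 = 0.91705
TRY→NOK→THB→TRY: 0.3546 × 2.719 × 0.9056 = 0.87314
Maximum is TRY→THB→NOK→TRY at 0.9595; no arbitrage — every cycle loses value.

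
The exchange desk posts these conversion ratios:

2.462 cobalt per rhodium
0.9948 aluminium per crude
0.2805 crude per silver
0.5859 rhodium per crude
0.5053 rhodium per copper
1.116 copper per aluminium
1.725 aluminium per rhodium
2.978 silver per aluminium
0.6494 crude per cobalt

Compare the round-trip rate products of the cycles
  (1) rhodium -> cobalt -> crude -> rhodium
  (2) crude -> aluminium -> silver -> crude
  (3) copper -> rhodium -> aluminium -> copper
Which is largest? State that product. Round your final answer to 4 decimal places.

(1) 2.462 × 0.6494 × 0.5859 = 0.93675
(2) 0.9948 × 2.978 × 0.2805 = 0.83099
(3) 0.5053 × 1.725 × 1.116 = 0.97275
Highest is cycle (3) at 0.9728 (≤1, no arbitrage).

0.9728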